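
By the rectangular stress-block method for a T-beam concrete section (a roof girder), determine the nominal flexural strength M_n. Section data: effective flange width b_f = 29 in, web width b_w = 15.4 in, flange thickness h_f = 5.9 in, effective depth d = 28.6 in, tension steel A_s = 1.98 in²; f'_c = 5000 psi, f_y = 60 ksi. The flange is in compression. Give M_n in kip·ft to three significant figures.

Tension: T = A_s f_y = 1.98 × 60 = 118.8 kips.
Try a within the flange: a = T/(0.85 f'_c b_f) = 118.8/(0.85 × 5 × 29) = 0.964 in.
Since a = 0.964 ≤ h_f = 5.9 in, the stress block lies entirely in the flange; analyse as a rectangular beam of width b_f.
M_n = T(d − a/2) = 118.8 × (28.6 − 0.482) = 3340.4 kip·in.
M_n = 3340.4/12 = 278.37 kip·ft.

M_n ≈ 278 kip·ft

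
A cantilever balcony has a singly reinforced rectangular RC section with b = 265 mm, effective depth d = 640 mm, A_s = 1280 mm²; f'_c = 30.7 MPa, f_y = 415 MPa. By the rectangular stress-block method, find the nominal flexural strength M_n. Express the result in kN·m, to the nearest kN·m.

M_n ≈ 320 kN·m

T = A_s f_y = 1280 × 415 = 531200 N = 531.2 kN.
From C = T: a = T/(0.85 f'_c b) = 531200/(0.85 × 30.7 × 265) = 76.82 mm.
M_n = T(d − a/2) = 531.2 kN × (640 − 38.41) mm = 319.56 kN·m.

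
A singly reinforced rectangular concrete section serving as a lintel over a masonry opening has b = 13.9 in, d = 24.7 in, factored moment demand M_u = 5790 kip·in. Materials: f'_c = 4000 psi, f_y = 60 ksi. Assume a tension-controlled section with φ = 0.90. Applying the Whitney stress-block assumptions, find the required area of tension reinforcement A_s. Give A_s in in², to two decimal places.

A_s ≈ 4.98 in²

M_n = M_u/φ = 5790/0.90 = 6433.33 kip·in.
From M_n = 0.85 f'_c a b (d − a/2):
a = d − √(d² − 2M_n/(0.85 f'_c b)) = 24.7 − √(24.7² − 2 × 6433.33/(0.85 × 4 × 13.9)) = 6.320 in.
A_s = 0.85 f'_c a b / f_y = 0.85 × 4 × 6.320 × 13.9 / 60 = 4.978 in².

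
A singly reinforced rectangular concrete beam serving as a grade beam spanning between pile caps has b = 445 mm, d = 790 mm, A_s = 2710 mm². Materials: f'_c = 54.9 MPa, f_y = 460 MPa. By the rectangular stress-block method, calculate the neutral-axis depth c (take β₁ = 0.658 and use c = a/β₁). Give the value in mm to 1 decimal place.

c ≈ 91.2 mm

T = A_s f_y = 2710 × 460 = 1246600 N = 1246.6 kN.
Setting C = 0.85 f'_c a b equal to T: a = 1246600/(0.85 × 54.9 × 445) = 60.031 mm.
With β₁ = 0.658, c = a/β₁ = 60.031/0.658 = 91.2 mm.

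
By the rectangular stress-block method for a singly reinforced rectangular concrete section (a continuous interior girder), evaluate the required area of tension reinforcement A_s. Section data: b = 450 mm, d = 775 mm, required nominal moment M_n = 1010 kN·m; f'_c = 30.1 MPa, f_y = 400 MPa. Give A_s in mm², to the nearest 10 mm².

With M_n = 0.85 f'_c a b (d − a/2), solve the quadratic for a:
a = d − √(d² − 2M_n/(0.85 f'_c b)) = 775 − √(775² − 2 × 1010×10⁶/(0.85 × 30.1 × 450)) = 122.95 mm.
A_s = 0.85 f'_c a b / f_y = 0.85 × 30.1 × 122.95 × 450 / 400 = 3538.9 mm².

A_s ≈ 3540 mm²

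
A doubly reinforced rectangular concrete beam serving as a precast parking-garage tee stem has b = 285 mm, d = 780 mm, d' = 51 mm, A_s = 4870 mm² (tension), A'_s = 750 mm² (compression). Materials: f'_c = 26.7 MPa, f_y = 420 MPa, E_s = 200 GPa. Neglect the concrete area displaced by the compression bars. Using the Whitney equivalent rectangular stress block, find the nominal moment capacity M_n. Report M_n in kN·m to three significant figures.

M_n ≈ 1350 kN·m

Assume both tension and compression steel yield.
Net tension couple steel: A_s − A'_s = 4120 mm².
a = (A_s − A'_s) f_y / (0.85 f'_c b) = 1730400/(0.85 × 26.7 × 285) = 267.53 mm.
c = a/β₁ = 267.53/0.85 = 314.74 mm; ε'_s = 0.003(c − d')/c = 0.0025 ≥ f_y/E_s = 0.0021, so compression steel does yield.
M_n = (A_s − A'_s) f_y (d − a/2) + A'_s f_y (d − d') = [1730400 × (780 − 133.765) + 315000 × (780 − 51)] × 10⁻⁶ = 1118.25 + 229.64 = 1347.89 kN·m.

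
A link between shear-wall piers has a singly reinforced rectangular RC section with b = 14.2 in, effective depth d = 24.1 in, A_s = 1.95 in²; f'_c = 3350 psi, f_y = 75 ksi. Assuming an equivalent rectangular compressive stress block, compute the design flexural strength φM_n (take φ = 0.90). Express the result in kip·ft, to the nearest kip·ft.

T = A_s f_y = 1.95 × 75 = 146.25 kips.
a = T/(0.85 f'_c b) = 146.25/(0.85 × 3.35 × 14.2) = 3.617 in.
M_n = T(d − a/2) = 146.25 × (24.1 − 1.8085) = 3260.1 kip·in = 3260.1/12 = 271.68 kip·ft.
φM_n = 0.90 × 271.68 = 244.51 kip·ft.

φM_n ≈ 245 kip·ft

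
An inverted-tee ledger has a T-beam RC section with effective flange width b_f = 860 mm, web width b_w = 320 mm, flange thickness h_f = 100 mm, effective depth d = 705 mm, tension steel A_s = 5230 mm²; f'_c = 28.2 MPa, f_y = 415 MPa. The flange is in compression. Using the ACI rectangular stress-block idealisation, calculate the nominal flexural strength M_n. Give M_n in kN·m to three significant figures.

M_n ≈ 1420 kN·m

Tension: T = A_s f_y = 5230 × 415 = 2170450 N.
Try a within the flange: a = T/(0.85 f'_c b_f) = 2170450/(0.85 × 28.2 × 860) = 105.29 mm.
a = 105.29 > h_f = 100 mm: the block extends into the web. Split into flange-overhang and web parts.
C_f = 0.85 f'_c (b_f − b_w) h_f = 0.85 × 28.2 × (860 − 320) × 100 = 1294380 N.
Remaining web compression depth: a_w = (T − C_f)/(0.85 f'_c b_w) = (2170450 − 1294380)/(0.85 × 28.2 × 320) = 114.21 mm.
M_n = C_f(d − h_f/2) + (T − C_f)(d − a_w/2) = 1294380 × (705 − 50) + 876070 × (705 − 57.105) = 847.82 + 567.60 = 1415.42 × 10⁶ N·mm.
M_n = 1415.42 kN·m.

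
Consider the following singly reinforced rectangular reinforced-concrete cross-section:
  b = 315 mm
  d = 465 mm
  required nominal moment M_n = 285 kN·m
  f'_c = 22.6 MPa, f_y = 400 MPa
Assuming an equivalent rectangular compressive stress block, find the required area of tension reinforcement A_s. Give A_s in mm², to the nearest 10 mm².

A_s ≈ 1750 mm²

With M_n = 0.85 f'_c a b (d − a/2), solve the quadratic for a:
a = d − √(d² − 2M_n/(0.85 f'_c b)) = 465 − √(465² − 2 × 285×10⁶/(0.85 × 22.6 × 315)) = 115.67 mm.
A_s = 0.85 f'_c a b / f_y = 0.85 × 22.6 × 115.67 × 315 / 400 = 1749.8 mm².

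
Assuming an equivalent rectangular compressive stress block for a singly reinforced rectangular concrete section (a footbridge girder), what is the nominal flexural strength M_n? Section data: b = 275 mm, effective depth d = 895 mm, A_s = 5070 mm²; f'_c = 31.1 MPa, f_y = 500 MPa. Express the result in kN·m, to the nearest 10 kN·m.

M_n ≈ 1830 kN·m

T = A_s f_y = 5070 × 500 = 2535000 N = 2535 kN.
From C = T: a = T/(0.85 f'_c b) = 2535000/(0.85 × 31.1 × 275) = 348.71 mm.
M_n = T(d − a/2) = 2535 kN × (895 − 174.355) mm = 1826.84 kN·m.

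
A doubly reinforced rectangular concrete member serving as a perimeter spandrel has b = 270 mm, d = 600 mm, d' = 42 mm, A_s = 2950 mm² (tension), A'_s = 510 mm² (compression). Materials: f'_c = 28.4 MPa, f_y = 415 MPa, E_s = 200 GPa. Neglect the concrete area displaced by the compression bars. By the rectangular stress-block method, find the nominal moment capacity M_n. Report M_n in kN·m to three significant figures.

M_n ≈ 647 kN·m

Assume both tension and compression steel yield.
Net tension couple steel: A_s − A'_s = 2440 mm².
a = (A_s − A'_s) f_y / (0.85 f'_c b) = 1012600/(0.85 × 28.4 × 270) = 155.36 mm.
c = a/β₁ = 155.36/0.847 = 183.42 mm; ε'_s = 0.003(c − d')/c = 0.0023 ≥ f_y/E_s = 0.0021, so compression steel does yield.
M_n = (A_s − A'_s) f_y (d − a/2) + A'_s f_y (d − d') = [1012600 × (600 − 77.68) + 211650 × (600 − 42)] × 10⁻⁶ = 528.90 + 118.10 = 647.00 kN·m.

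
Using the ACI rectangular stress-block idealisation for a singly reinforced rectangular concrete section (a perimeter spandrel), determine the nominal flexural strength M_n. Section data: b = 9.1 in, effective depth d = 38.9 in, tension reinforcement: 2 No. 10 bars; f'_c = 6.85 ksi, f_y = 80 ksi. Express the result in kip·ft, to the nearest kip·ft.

A_s = 2 × 1.27 = 2.54 in².
T = A_s f_y = 2.54 × 80 = 203.2 kips.
a = T/(0.85 f'_c b) = 203.2/(0.85 × 6.85 × 9.1) = 3.835 in.
M_n = T(d − a/2) = 203.2 × (38.9 − 1.9175) = 7514.8 kip·in = 7514.8/12 = 626.23 kip·ft.

M_n ≈ 626 kip·ft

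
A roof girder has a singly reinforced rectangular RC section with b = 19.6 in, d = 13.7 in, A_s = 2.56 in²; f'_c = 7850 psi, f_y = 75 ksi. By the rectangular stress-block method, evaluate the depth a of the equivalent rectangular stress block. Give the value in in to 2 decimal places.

a ≈ 1.47 in

T = A_s f_y = 2.56 × 75 = 192 kips.
a = T/(0.85 f'_c b) = 192/(0.85 × 7.85 × 19.6) = 1.47 in.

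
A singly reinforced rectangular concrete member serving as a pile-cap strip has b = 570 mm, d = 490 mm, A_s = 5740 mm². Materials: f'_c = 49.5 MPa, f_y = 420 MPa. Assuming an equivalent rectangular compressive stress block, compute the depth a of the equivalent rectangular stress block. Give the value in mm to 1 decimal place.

a ≈ 100.5 mm

T = A_s f_y = 5740 × 420 = 2410800 N = 2410.8 kN.
Setting C = 0.85 f'_c a b equal to T: a = 2410800/(0.85 × 49.5 × 570) = 100.5 mm.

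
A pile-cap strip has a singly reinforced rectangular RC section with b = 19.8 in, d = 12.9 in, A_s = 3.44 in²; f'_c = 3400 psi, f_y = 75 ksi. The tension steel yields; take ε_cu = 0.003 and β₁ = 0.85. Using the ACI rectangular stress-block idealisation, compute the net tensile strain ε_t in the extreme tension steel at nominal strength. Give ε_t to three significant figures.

a = A_s f_y/(0.85 f'_c b) = 4.509 in.
β₁ = 0.85, so c = a/β₁ = 4.509/0.85 = 5.305 in.
From the linear strain diagram with ε_cu = 0.003: ε_t = 0.003 (d − c)/c = 0.003 × (12.9 − 5.305)/5.305 = 0.00430.
ε_t is between 0.004 and 0.005 — transition zone.

ε_t ≈ 0.00430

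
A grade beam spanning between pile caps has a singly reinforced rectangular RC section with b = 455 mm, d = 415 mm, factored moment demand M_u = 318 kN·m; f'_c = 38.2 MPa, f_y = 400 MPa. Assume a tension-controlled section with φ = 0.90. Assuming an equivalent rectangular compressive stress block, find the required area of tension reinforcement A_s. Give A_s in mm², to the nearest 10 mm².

M_n = M_u/φ = 318/0.90 = 353.333 kN·m.
With M_n = 0.85 f'_c a b (d − a/2), solve the quadratic for a:
a = d − √(d² − 2M_n/(0.85 f'_c b)) = 415 − √(415² − 2 × 353.333×10⁶/(0.85 × 38.2 × 455)) = 62.31 mm.
A_s = 0.85 f'_c a b / f_y = 0.85 × 38.2 × 62.31 × 455 / 400 = 2301.4 mm².

A_s ≈ 2300 mm²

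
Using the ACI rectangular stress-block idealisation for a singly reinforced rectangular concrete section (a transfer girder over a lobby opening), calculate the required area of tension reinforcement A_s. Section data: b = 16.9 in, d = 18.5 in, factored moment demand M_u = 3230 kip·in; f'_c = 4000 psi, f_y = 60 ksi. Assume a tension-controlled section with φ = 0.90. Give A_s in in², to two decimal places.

M_n = M_u/φ = 3230/0.90 = 3588.89 kip·in.
From M_n = 0.85 f'_c a b (d − a/2):
a = d − √(d² − 2M_n/(0.85 f'_c b)) = 18.5 − √(18.5² − 2 × 3588.89/(0.85 × 4 × 16.9)) = 3.758 in.
A_s = 0.85 f'_c a b / f_y = 0.85 × 4 × 3.758 × 16.9 / 60 = 3.599 in².

A_s ≈ 3.60 in²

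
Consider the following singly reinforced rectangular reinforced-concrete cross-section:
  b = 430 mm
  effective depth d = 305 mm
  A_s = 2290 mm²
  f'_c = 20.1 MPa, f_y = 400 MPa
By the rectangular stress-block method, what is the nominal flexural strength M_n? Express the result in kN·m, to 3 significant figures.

T = A_s f_y = 2290 × 400 = 916000 N = 916 kN.
From C = T: a = T/(0.85 f'_c b) = 916000/(0.85 × 20.1 × 430) = 124.68 mm.
M_n = T(d − a/2) = 916 kN × (305 − 62.34) mm = 222.28 kN·m.

M_n ≈ 222 kN·m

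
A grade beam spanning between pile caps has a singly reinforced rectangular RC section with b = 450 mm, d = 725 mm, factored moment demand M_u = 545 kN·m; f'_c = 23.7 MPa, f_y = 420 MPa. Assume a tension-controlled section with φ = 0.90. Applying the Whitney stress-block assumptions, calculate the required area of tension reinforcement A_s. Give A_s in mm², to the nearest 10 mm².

A_s ≈ 2130 mm²

M_n = M_u/φ = 545/0.90 = 605.556 kN·m.
With M_n = 0.85 f'_c a b (d − a/2), solve the quadratic for a:
a = d − √(d² − 2M_n/(0.85 f'_c b)) = 725 − √(725² − 2 × 605.556×10⁶/(0.85 × 23.7 × 450)) = 98.88 mm.
A_s = 0.85 f'_c a b / f_y = 0.85 × 23.7 × 98.88 × 450 / 420 = 2134.2 mm².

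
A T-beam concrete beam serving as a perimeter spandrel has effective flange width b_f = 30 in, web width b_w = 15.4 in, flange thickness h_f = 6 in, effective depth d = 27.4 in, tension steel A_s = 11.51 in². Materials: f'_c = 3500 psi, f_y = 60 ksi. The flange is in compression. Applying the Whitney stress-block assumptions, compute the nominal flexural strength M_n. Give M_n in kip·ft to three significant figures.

Tension: T = A_s f_y = 11.51 × 60 = 690.6 kips.
Try a within the flange: a = T/(0.85 f'_c b_f) = 690.6/(0.85 × 3.5 × 30) = 7.738 in.
a = 7.738 > h_f = 6 in: the block extends into the web. Split into flange-overhang and web parts.
C_f = 0.85 f'_c (b_f − b_w) h_f = 0.85 × 3.5 × (30 − 15.4) × 6 = 260.6 kips.
Remaining web compression depth: a_w = (T − C_f)/(0.85 f'_c b_w) = (690.6 − 260.6)/(0.85 × 3.5 × 15.4) = 9.386 in.
M_n = C_f(d − h_f/2) + (T − C_f)(d − a_w/2) = 260.6 × (27.4 − 3) + 430 × (27.4 − 4.693) = 6358.6 + 9764.0 = 16122.6 kip·in.
M_n = 16122.6/12 = 1343.55 kip·ft.

M_n ≈ 1340 kip·ft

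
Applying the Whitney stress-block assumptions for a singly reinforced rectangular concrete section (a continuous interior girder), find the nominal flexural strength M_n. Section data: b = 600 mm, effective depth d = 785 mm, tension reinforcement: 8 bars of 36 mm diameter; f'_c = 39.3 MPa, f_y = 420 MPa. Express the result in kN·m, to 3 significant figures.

M_n ≈ 2390 kN·m

A_s = 8 × 1018 = 8144 mm².
T = A_s f_y = 8144 × 420 = 3420480 N = 3420.48 kN.
From C = T: a = T/(0.85 f'_c b) = 3420480/(0.85 × 39.3 × 600) = 170.66 mm.
M_n = T(d − a/2) = 3420.48 kN × (785 − 85.33) mm = 2393.21 kN·m.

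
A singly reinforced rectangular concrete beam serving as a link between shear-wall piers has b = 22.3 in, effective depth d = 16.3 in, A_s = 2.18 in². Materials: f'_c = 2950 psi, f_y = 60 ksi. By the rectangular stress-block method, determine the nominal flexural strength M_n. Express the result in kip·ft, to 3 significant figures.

T = A_s f_y = 2.18 × 60 = 130.8 kips.
a = T/(0.85 f'_c b) = 130.8/(0.85 × 2.95 × 22.3) = 2.339 in.
M_n = T(d − a/2) = 130.8 × (16.3 − 1.1695) = 1979.1 kip·in = 1979.1/12 = 164.93 kip·ft.

M_n ≈ 165 kip·ft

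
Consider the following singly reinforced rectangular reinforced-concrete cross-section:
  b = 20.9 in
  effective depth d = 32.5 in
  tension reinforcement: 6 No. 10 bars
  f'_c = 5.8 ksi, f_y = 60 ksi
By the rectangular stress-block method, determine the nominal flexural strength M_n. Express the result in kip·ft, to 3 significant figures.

M_n ≈ 1150 kip·ft

A_s = 6 × 1.27 = 7.62 in².
T = A_s f_y = 7.62 × 60 = 457.2 kips.
a = T/(0.85 f'_c b) = 457.2/(0.85 × 5.8 × 20.9) = 4.437 in.
M_n = T(d − a/2) = 457.2 × (32.5 − 2.2185) = 13844.7 kip·in = 13844.7/12 = 1153.73 kip·ft.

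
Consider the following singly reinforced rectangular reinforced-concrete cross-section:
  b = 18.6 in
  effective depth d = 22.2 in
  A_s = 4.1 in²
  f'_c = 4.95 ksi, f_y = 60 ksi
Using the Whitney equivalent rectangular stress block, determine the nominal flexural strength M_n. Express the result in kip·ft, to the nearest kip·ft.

T = A_s f_y = 4.1 × 60 = 246 kips.
a = T/(0.85 f'_c b) = 246/(0.85 × 4.95 × 18.6) = 3.143 in.
M_n = T(d − a/2) = 246 × (22.2 − 1.5715) = 5074.6 kip·in = 5074.6/12 = 422.88 kip·ft.

M_n ≈ 423 kip·ft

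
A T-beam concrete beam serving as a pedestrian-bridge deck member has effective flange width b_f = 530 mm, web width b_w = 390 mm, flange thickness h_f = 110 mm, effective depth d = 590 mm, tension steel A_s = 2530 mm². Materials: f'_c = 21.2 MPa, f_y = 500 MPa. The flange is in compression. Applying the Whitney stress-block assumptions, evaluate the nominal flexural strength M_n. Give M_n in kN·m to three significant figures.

M_n ≈ 662 kN·m

Tension: T = A_s f_y = 2530 × 500 = 1265000 N.
Try a within the flange: a = T/(0.85 f'_c b_f) = 1265000/(0.85 × 21.2 × 530) = 132.45 mm.
a = 132.45 > h_f = 110 mm: the block extends into the web. Split into flange-overhang and web parts.
C_f = 0.85 f'_c (b_f − b_w) h_f = 0.85 × 21.2 × (530 − 390) × 110 = 277508 N.
Remaining web compression depth: a_w = (T − C_f)/(0.85 f'_c b_w) = (1265000 − 277508)/(0.85 × 21.2 × 390) = 140.51 mm.
M_n = C_f(d − h_f/2) + (T − C_f)(d − a_w/2) = 277508 × (590 − 55) + 987492 × (590 − 70.255) = 148.47 + 513.24 = 661.71 × 10⁶ N·mm.
M_n = 661.71 kN·m.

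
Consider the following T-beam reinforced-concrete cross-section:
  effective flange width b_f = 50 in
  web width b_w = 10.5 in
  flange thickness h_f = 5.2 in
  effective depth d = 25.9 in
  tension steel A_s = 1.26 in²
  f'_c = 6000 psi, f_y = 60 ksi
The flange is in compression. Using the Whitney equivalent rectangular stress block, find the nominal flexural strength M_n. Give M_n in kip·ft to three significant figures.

Tension: T = A_s f_y = 1.26 × 60 = 75.6 kips.
Try a within the flange: a = T/(0.85 f'_c b_f) = 75.6/(0.85 × 6 × 50) = 0.296 in.
Since a = 0.296 ≤ h_f = 5.2 in, the stress block lies entirely in the flange; analyse as a rectangular beam of width b_f.
M_n = T(d − a/2) = 75.6 × (25.9 − 0.148) = 1946.9 kip·in.
M_n = 1946.9/12 = 162.24 kip·ft.

M_n ≈ 162 kip·ft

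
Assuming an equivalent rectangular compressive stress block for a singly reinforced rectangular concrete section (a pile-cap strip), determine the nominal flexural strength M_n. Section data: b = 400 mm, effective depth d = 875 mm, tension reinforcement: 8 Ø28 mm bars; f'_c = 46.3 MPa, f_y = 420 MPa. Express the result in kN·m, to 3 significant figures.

A_s = 8 × 616 = 4928 mm².
T = A_s f_y = 4928 × 420 = 2069760 N = 2069.76 kN.
From C = T: a = T/(0.85 f'_c b) = 2069760/(0.85 × 46.3 × 400) = 131.48 mm.
M_n = T(d − a/2) = 2069.76 kN × (875 − 65.74) mm = 1674.97 kN·m.

M_n ≈ 1670 kN·m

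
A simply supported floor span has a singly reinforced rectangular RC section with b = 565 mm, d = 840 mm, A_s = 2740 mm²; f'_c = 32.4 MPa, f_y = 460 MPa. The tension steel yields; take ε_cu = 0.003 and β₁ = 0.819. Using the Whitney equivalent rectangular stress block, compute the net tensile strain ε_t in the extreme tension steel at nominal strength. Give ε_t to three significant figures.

a = A_s f_y/(0.85 f'_c b) = 81.00 mm.
β₁ = 0.819, so c = a/β₁ = 81.00/0.819 = 98.90 mm.
From the linear strain diagram with ε_cu = 0.003: ε_t = 0.003 (d − c)/c = 0.003 × (840 − 98.90)/98.90 = 0.0225.
Since ε_t ≥ 0.005, the section is tension-controlled.

ε_t ≈ 0.0225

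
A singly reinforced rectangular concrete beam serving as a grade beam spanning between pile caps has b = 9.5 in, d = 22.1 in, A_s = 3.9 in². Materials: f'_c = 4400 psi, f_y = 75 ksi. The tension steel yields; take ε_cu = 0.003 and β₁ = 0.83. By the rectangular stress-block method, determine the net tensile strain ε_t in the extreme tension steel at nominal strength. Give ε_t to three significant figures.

a = A_s f_y/(0.85 f'_c b) = 8.232 in.
β₁ = 0.83, so c = a/β₁ = 8.232/0.83 = 9.918 in.
From the linear strain diagram with ε_cu = 0.003: ε_t = 0.003 (d − c)/c = 0.003 × (22.1 − 9.918)/9.918 = 0.00368.
ε_t < 0.004 — the section is over-reinforced for flexure under ACI limits.

ε_t ≈ 0.00368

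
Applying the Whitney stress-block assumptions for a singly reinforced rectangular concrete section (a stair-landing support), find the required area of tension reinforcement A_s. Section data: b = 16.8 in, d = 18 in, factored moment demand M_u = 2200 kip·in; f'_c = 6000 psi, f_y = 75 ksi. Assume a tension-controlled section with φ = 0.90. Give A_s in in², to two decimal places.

M_n = M_u/φ = 2200/0.90 = 2444.44 kip·in.
From M_n = 0.85 f'_c a b (d − a/2):
a = d − √(d² − 2M_n/(0.85 f'_c b)) = 18 − √(18² − 2 × 2444.44/(0.85 × 6 × 16.8)) = 1.662 in.
A_s = 0.85 f'_c a b / f_y = 0.85 × 6 × 1.662 × 16.8 / 75 = 1.899 in².

A_s ≈ 1.90 in²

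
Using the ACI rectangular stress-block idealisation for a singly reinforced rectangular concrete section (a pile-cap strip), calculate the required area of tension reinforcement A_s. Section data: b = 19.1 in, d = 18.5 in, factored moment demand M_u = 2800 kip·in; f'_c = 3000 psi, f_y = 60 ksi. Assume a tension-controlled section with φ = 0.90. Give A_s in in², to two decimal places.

A_s ≈ 3.13 in²

M_n = M_u/φ = 2800/0.90 = 3111.11 kip·in.
From M_n = 0.85 f'_c a b (d − a/2):
a = d − √(d² − 2M_n/(0.85 f'_c b)) = 18.5 − √(18.5² − 2 × 3111.11/(0.85 × 3 × 19.1)) = 3.854 in.
A_s = 0.85 f'_c a b / f_y = 0.85 × 3 × 3.854 × 19.1 / 60 = 3.128 in².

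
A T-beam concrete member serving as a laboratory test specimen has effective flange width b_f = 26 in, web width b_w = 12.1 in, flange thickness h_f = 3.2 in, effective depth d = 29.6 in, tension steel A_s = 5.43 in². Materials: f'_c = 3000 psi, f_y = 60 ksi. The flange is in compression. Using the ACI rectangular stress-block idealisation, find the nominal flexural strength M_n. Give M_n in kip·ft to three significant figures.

Tension: T = A_s f_y = 5.43 × 60 = 325.8 kips.
Try a within the flange: a = T/(0.85 f'_c b_f) = 325.8/(0.85 × 3 × 26) = 4.914 in.
a = 4.914 > h_f = 3.2 in: the block extends into the web. Split into flange-overhang and web parts.
C_f = 0.85 f'_c (b_f − b_w) h_f = 0.85 × 3 × (26 − 12.1) × 3.2 = 113.4 kips.
Remaining web compression depth: a_w = (T − C_f)/(0.85 f'_c b_w) = (325.8 − 113.4)/(0.85 × 3 × 12.1) = 6.884 in.
M_n = C_f(d − h_f/2) + (T − C_f)(d − a_w/2) = 113.4 × (29.6 − 1.6) + 212.4 × (29.6 − 3.442) = 3175.2 + 5556.0 = 8731.2 kip·in.
M_n = 8731.2/12 = 727.60 kip·ft.

M_n ≈ 728 kip·ft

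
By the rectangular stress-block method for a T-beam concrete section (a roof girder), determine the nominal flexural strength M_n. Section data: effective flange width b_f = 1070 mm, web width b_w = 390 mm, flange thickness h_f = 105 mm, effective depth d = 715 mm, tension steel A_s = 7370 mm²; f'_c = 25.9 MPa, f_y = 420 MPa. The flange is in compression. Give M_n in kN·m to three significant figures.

Tension: T = A_s f_y = 7370 × 420 = 3095400 N.
Try a within the flange: a = T/(0.85 f'_c b_f) = 3095400/(0.85 × 25.9 × 1070) = 131.41 mm.
a = 131.41 > h_f = 105 mm: the block extends into the web. Split into flange-overhang and web parts.
C_f = 0.85 f'_c (b_f − b_w) h_f = 0.85 × 25.9 × (1070 − 390) × 105 = 1571871 N.
Remaining web compression depth: a_w = (T − C_f)/(0.85 f'_c b_w) = (3095400 − 1571871)/(0.85 × 25.9 × 390) = 177.45 mm.
M_n = C_f(d − h_f/2) + (T − C_f)(d − a_w/2) = 1571871 × (715 − 52.5) + 1523529 × (715 − 88.725) = 1041.36 + 954.15 = 1995.51 × 10⁶ N·mm.
M_n = 1995.51 kN·m.

M_n ≈ 2000 kN·m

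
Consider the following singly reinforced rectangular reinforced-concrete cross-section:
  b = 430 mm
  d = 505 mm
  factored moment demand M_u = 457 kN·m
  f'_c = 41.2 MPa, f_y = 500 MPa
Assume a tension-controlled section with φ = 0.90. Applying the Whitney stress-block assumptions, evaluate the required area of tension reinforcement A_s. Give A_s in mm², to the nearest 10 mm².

A_s ≈ 2170 mm²

M_n = M_u/φ = 457/0.90 = 507.778 kN·m.
With M_n = 0.85 f'_c a b (d − a/2), solve the quadratic for a:
a = d − √(d² − 2M_n/(0.85 f'_c b)) = 505 − √(505² − 2 × 507.778×10⁶/(0.85 × 41.2 × 430)) = 71.89 mm.
A_s = 0.85 f'_c a b / f_y = 0.85 × 41.2 × 71.89 × 430 / 500 = 2165.1 mm².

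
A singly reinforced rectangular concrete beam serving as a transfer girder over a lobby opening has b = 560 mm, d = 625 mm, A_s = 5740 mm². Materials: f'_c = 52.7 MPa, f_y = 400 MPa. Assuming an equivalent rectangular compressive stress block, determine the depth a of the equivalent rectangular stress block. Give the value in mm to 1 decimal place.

T = A_s f_y = 5740 × 400 = 2296000 N = 2296 kN.
Setting C = 0.85 f'_c a b equal to T: a = 2296000/(0.85 × 52.7 × 560) = 91.5 mm.

a ≈ 91.5 mm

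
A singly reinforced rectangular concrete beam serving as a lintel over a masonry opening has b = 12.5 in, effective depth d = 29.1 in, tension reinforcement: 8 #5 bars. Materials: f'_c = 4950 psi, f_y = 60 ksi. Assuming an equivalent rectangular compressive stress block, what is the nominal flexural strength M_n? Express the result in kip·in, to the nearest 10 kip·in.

A_s = 8 × 0.31 = 2.48 in².
T = A_s f_y = 2.48 × 60 = 148.8 kips.
a = T/(0.85 f'_c b) = 148.8/(0.85 × 4.95 × 12.5) = 2.829 in.
M_n = T(d − a/2) = 148.8 × (29.1 − 1.4145) = 4119.6 kip·in.

M_n ≈ 4120 kip·in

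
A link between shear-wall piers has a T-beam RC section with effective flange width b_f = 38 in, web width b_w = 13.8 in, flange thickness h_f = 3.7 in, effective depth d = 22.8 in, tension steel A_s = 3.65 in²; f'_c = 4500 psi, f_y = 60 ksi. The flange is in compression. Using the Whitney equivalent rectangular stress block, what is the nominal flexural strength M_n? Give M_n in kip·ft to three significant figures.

Tension: T = A_s f_y = 3.65 × 60 = 219 kips.
Try a within the flange: a = T/(0.85 f'_c b_f) = 219/(0.85 × 4.5 × 38) = 1.507 in.
Since a = 1.507 ≤ h_f = 3.7 in, the stress block lies entirely in the flange; analyse as a rectangular beam of width b_f.
M_n = T(d − a/2) = 219 × (22.8 − 0.7535) = 4828.2 kip·in.
M_n = 4828.2/12 = 402.35 kip·ft.

M_n ≈ 402 kip·ft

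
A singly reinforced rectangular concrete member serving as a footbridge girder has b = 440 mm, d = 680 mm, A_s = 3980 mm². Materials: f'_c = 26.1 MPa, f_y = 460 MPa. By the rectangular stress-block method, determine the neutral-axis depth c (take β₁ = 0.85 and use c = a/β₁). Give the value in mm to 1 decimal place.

c ≈ 220.7 mm

T = A_s f_y = 3980 × 460 = 1830800 N = 1830.8 kN.
Setting C = 0.85 f'_c a b equal to T: a = 1830800/(0.85 × 26.1 × 440) = 187.555 mm.
With β₁ = 0.85, c = a/β₁ = 187.555/0.85 = 220.7 mm.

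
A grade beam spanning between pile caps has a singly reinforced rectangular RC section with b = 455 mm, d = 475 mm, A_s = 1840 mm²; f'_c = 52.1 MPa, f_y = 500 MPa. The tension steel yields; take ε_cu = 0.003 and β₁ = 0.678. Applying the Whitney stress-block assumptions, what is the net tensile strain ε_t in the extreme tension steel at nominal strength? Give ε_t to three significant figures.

a = A_s f_y/(0.85 f'_c b) = 45.66 mm.
β₁ = 0.678, so c = a/β₁ = 45.66/0.678 = 67.35 mm.
From the linear strain diagram with ε_cu = 0.003: ε_t = 0.003 (d − c)/c = 0.003 × (475 − 67.35)/67.35 = 0.0182.
Since ε_t ≥ 0.005, the section is tension-controlled.

ε_t ≈ 0.0182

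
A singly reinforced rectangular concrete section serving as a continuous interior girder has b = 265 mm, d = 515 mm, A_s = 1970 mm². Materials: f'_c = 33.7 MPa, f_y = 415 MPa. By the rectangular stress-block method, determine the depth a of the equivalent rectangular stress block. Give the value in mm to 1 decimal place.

T = A_s f_y = 1970 × 415 = 817550 N = 817.55 kN.
Setting C = 0.85 f'_c a b equal to T: a = 817550/(0.85 × 33.7 × 265) = 107.7 mm.

a ≈ 107.7 mm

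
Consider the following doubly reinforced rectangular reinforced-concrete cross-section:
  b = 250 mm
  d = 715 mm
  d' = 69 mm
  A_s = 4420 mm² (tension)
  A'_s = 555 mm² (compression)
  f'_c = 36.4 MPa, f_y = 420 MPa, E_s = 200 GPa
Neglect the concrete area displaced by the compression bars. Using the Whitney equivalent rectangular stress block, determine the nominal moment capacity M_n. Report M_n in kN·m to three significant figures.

M_n ≈ 1140 kN·m

Assume both tension and compression steel yield.
Net tension couple steel: A_s − A'_s = 3865 mm².
a = (A_s − A'_s) f_y / (0.85 f'_c b) = 1623300/(0.85 × 36.4 × 250) = 209.86 mm.
c = a/β₁ = 209.86/0.79 = 265.65 mm; ε'_s = 0.003(c − d')/c = 0.0022 ≥ f_y/E_s = 0.0021, so compression steel does yield.
M_n = (A_s − A'_s) f_y (d − a/2) + A'_s f_y (d − d') = [1623300 × (715 − 104.93) + 233100 × (715 − 69)] × 10⁻⁶ = 990.33 + 150.58 = 1140.91 kN·m.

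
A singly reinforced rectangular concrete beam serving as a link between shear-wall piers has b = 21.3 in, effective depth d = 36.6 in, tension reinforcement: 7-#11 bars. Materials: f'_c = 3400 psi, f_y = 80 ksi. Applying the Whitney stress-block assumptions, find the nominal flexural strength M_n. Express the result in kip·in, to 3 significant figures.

M_n ≈ 25800 kip·in

A_s = 7 × 1.56 = 10.92 in².
T = A_s f_y = 10.92 × 80 = 873.6 kips.
a = T/(0.85 f'_c b) = 873.6/(0.85 × 3.4 × 21.3) = 14.192 in.
M_n = T(d − a/2) = 873.6 × (36.6 − 7.096) = 25774.7 kip·in.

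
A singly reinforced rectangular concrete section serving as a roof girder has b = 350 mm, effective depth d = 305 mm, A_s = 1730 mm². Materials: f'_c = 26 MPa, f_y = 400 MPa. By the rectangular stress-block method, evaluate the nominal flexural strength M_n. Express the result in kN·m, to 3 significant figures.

M_n ≈ 180 kN·m

T = A_s f_y = 1730 × 400 = 692000 N = 692 kN.
From C = T: a = T/(0.85 f'_c b) = 692000/(0.85 × 26 × 350) = 89.46 mm.
M_n = T(d − a/2) = 692 kN × (305 − 44.73) mm = 180.11 kN·m.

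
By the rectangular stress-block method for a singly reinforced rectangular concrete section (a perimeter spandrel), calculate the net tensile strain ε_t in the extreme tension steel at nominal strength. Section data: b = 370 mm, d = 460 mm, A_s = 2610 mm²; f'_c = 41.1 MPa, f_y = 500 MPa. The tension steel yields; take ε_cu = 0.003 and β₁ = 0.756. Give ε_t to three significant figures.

ε_t ≈ 0.00733

a = A_s f_y/(0.85 f'_c b) = 100.96 mm.
β₁ = 0.756, so c = a/β₁ = 100.96/0.756 = 133.54 mm.
From the linear strain diagram with ε_cu = 0.003: ε_t = 0.003 (d − c)/c = 0.003 × (460 − 133.54)/133.54 = 0.00733.
Since ε_t ≥ 0.005, the section is tension-controlled.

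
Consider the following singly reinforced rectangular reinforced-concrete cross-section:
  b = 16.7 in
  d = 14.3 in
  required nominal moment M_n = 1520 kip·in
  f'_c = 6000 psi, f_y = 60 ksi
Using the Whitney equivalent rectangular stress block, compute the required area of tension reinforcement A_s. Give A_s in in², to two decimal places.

From M_n = 0.85 f'_c a b (d − a/2):
a = d − √(d² − 2M_n/(0.85 f'_c b)) = 14.3 − √(14.3² − 2 × 1520/(0.85 × 6 × 16.7)) = 1.308 in.
A_s = 0.85 f'_c a b / f_y = 0.85 × 6 × 1.308 × 16.7 / 60 = 1.857 in².

A_s ≈ 1.86 in²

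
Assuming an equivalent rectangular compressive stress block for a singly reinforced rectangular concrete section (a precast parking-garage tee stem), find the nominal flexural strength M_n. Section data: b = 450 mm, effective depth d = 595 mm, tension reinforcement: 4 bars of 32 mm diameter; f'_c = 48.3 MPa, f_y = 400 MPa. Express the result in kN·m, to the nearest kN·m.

A_s = 4 × 804 = 3216 mm².
T = A_s f_y = 3216 × 400 = 1286400 N = 1286.4 kN.
From C = T: a = T/(0.85 f'_c b) = 1286400/(0.85 × 48.3 × 450) = 69.63 mm.
M_n = T(d − a/2) = 1286.4 kN × (595 − 34.815) mm = 720.62 kN·m.

M_n ≈ 721 kN·m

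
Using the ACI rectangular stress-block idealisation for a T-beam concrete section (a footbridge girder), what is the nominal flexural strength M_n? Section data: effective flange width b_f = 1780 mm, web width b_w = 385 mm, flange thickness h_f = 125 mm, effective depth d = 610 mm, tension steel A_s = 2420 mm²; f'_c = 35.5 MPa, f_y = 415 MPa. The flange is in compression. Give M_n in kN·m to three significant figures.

M_n ≈ 603 kN·m

Tension: T = A_s f_y = 2420 × 415 = 1004300 N.
Try a within the flange: a = T/(0.85 f'_c b_f) = 1004300/(0.85 × 35.5 × 1780) = 18.70 mm.
Since a = 18.70 ≤ h_f = 125 mm, the stress block lies entirely in the flange; analyse as a rectangular beam of width b_f.
M_n = T(d − a/2) = 1004300 × (610 − 9.35) = 603.23 × 10⁶ N·mm.
M_n = 603.23 kN·m.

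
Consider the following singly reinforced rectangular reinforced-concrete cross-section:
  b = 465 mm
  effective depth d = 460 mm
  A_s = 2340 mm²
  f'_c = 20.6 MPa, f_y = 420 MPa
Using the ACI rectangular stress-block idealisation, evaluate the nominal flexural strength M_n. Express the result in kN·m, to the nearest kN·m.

T = A_s f_y = 2340 × 420 = 982800 N = 982.8 kN.
From C = T: a = T/(0.85 f'_c b) = 982800/(0.85 × 20.6 × 465) = 120.71 mm.
M_n = T(d − a/2) = 982.8 kN × (460 − 60.355) mm = 392.77 kN·m.

M_n ≈ 393 kN·m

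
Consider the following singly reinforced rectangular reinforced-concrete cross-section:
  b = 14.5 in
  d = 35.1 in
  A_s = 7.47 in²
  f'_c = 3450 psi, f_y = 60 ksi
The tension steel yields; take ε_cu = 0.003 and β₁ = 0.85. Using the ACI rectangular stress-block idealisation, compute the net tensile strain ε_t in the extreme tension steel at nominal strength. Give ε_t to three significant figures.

a = A_s f_y/(0.85 f'_c b) = 10.541 in.
β₁ = 0.85, so c = a/β₁ = 10.541/0.85 = 12.401 in.
From the linear strain diagram with ε_cu = 0.003: ε_t = 0.003 (d − c)/c = 0.003 × (35.1 − 12.401)/12.401 = 0.00549.
Since ε_t ≥ 0.005, the section is tension-controlled.

ε_t ≈ 0.00549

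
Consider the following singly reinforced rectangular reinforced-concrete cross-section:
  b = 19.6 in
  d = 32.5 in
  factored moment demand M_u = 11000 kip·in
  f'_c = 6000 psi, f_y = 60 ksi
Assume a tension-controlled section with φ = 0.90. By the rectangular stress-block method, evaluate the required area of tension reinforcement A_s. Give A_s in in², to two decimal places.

A_s ≈ 6.68 in²

M_n = M_u/φ = 11000/0.90 = 12222.2 kip·in.
From M_n = 0.85 f'_c a b (d − a/2):
a = d − √(d² − 2M_n/(0.85 f'_c b)) = 32.5 − √(32.5² − 2 × 12222.2/(0.85 × 6 × 19.6)) = 4.010 in.
A_s = 0.85 f'_c a b / f_y = 0.85 × 6 × 4.010 × 19.6 / 60 = 6.681 in².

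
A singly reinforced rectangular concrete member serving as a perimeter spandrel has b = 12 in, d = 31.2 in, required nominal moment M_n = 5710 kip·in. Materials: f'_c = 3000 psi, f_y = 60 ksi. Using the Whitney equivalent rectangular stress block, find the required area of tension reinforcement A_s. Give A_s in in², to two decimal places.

A_s ≈ 3.42 in²

From M_n = 0.85 f'_c a b (d − a/2):
a = d − √(d² − 2M_n/(0.85 f'_c b)) = 31.2 − √(31.2² − 2 × 5710/(0.85 × 3 × 12)) = 6.700 in.
A_s = 0.85 f'_c a b / f_y = 0.85 × 3 × 6.700 × 12 / 60 = 3.417 in².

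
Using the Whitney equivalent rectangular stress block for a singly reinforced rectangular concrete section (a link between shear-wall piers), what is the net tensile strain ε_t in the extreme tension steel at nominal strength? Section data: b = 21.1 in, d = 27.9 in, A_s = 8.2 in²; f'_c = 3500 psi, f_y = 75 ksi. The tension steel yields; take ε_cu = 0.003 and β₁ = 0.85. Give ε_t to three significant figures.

ε_t ≈ 0.00426

a = A_s f_y/(0.85 f'_c b) = 9.797 in.
β₁ = 0.85, so c = a/β₁ = 9.797/0.85 = 11.526 in.
From the linear strain diagram with ε_cu = 0.003: ε_t = 0.003 (d − c)/c = 0.003 × (27.9 − 11.526)/11.526 = 0.00426.
ε_t is between 0.004 and 0.005 — transition zone.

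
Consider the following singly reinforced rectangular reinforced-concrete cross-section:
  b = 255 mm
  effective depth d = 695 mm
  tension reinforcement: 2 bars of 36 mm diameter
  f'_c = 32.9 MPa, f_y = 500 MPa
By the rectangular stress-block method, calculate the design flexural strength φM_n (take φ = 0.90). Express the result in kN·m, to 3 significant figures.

φM_n ≈ 571 kN·m

A_s = 2 × 1018 = 2036 mm².
T = A_s f_y = 2036 × 500 = 1018000 N = 1018 kN.
From C = T: a = T/(0.85 f'_c b) = 1018000/(0.85 × 32.9 × 255) = 142.76 mm.
M_n = T(d − a/2) = 1018 kN × (695 − 71.38) mm = 634.85 kN·m.
φM_n = 0.90 × 634.85 = 571.37 kN·m.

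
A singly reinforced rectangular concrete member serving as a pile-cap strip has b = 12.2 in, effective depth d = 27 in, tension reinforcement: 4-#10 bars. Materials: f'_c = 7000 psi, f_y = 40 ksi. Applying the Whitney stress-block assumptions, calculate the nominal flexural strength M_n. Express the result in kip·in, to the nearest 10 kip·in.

M_n ≈ 5200 kip·in

A_s = 4 × 1.27 = 5.08 in².
T = A_s f_y = 5.08 × 40 = 203.2 kips.
a = T/(0.85 f'_c b) = 203.2/(0.85 × 7 × 12.2) = 2.799 in.
M_n = T(d − a/2) = 203.2 × (27 − 1.3995) = 5202.0 kip·in.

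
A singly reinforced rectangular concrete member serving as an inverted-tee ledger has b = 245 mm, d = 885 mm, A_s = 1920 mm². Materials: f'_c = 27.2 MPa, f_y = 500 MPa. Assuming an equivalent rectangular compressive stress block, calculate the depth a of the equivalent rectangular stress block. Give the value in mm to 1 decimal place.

T = A_s f_y = 1920 × 500 = 960000 N = 960 kN.
Setting C = 0.85 f'_c a b equal to T: a = 960000/(0.85 × 27.2 × 245) = 169.5 mm.

a ≈ 169.5 mm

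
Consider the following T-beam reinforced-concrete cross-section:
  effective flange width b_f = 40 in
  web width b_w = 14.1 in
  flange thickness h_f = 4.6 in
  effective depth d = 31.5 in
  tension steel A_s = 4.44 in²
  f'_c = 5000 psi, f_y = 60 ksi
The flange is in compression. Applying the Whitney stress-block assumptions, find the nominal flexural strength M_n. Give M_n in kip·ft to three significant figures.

Tension: T = A_s f_y = 4.44 × 60 = 266.4 kips.
Try a within the flange: a = T/(0.85 f'_c b_f) = 266.4/(0.85 × 5 × 40) = 1.567 in.
Since a = 1.567 ≤ h_f = 4.6 in, the stress block lies entirely in the flange; analyse as a rectangular beam of width b_f.
M_n = T(d − a/2) = 266.4 × (31.5 − 0.7835) = 8182.9 kip·in.
M_n = 8182.9/12 = 681.91 kip·ft.

M_n ≈ 682 kip·ft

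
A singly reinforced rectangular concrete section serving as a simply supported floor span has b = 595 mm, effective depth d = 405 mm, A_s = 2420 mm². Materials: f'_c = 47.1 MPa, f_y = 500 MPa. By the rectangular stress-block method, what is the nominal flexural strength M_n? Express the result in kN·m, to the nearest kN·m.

M_n ≈ 459 kN·m

T = A_s f_y = 2420 × 500 = 1210000 N = 1210 kN.
From C = T: a = T/(0.85 f'_c b) = 1210000/(0.85 × 47.1 × 595) = 50.80 mm.
M_n = T(d − a/2) = 1210 kN × (405 − 25.4) mm = 459.32 kN·m.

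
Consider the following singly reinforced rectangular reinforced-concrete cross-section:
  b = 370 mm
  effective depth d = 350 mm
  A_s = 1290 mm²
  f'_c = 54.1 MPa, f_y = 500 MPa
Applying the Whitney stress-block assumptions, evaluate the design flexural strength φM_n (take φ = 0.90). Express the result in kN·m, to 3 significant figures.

φM_n ≈ 192 kN·m

T = A_s f_y = 1290 × 500 = 645000 N = 645 kN.
From C = T: a = T/(0.85 f'_c b) = 645000/(0.85 × 54.1 × 370) = 37.91 mm.
M_n = T(d − a/2) = 645 kN × (350 − 18.955) mm = 213.52 kN·m.
φM_n = 0.90 × 213.52 = 192.17 kN·m.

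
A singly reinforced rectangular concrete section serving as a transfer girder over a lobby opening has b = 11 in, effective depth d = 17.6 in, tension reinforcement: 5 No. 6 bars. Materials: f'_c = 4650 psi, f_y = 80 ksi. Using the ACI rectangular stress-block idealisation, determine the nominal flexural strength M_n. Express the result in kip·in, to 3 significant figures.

A_s = 5 × 0.44 = 2.2 in².
T = A_s f_y = 2.2 × 80 = 176 kips.
a = T/(0.85 f'_c b) = 176/(0.85 × 4.65 × 11) = 4.048 in.
M_n = T(d − a/2) = 176 × (17.6 − 2.024) = 2741.4 kip·in.

M_n ≈ 2740 kip·in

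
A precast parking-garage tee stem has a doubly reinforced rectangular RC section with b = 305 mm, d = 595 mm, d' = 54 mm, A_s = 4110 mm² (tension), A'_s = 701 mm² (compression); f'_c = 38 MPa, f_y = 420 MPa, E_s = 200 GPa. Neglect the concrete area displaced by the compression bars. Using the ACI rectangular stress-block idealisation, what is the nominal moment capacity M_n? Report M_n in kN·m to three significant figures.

Assume both tension and compression steel yield.
Net tension couple steel: A_s − A'_s = 3409 mm².
a = (A_s − A'_s) f_y / (0.85 f'_c b) = 1431780/(0.85 × 38 × 305) = 145.34 mm.
c = a/β₁ = 145.34/0.779 = 186.57 mm; ε'_s = 0.003(c − d')/c = 0.0021 ≥ f_y/E_s = 0.0021, so compression steel does yield.
M_n = (A_s − A'_s) f_y (d − a/2) + A'_s f_y (d − d') = [1431780 × (595 − 72.67) + 294420 × (595 − 54)] × 10⁻⁶ = 747.86 + 159.28 = 907.14 kN·m.

M_n ≈ 907 kN·m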